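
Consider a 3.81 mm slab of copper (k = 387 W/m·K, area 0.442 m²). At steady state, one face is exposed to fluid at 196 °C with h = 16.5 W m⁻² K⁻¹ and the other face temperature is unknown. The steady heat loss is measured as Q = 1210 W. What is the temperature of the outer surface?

Sum the resistances:
  R_conv,in = 1/(hA) = 1/(16.5·0.442) = 0.1371 K/W
  R_copper = L/(kA) = 0.00381/(387·0.442) = 2.227×10^-5 K/W
ΣR = 0.1371 K/W
ΔT = Q·ΣR = 1210 × 0.1371 = 165.9 K
Heat flows outward, so T_out = T_in − ΔT = 196 − 165.9 = 30.1 °C

T_out = 30.1 °C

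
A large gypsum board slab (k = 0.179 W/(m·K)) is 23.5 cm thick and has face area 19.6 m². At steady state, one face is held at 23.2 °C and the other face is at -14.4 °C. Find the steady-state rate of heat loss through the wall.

Q = 561 W

Q = kA·ΔT/L = 0.179 × 19.6 × |23.2 °C − -14.4 °C| / 0.235 = 561 W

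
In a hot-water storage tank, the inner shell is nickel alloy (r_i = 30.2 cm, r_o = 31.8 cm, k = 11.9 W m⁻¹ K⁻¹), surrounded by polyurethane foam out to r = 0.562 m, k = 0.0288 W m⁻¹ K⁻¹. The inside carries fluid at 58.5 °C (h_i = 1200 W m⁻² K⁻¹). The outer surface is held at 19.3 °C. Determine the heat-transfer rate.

Q = 10.4 W

Series thermal resistances, inner to outer:
  R_conv,in = 1/(4πr²h) = 1/(4π·0.302²·1200) = 7.271×10^-4 K/W
  R_nickel alloy = (1/0.302 − 1/0.318)/(4πk) = 0.1666/(4π·11.9) = 0.001114 K/W
  R_polyurethane foam = (1/0.318 − 1/0.562)/(4πk) = 1.365/(4π·0.0288) = 3.772 K/W
ΣR = 7.271×10^-4 + 0.001114 + 3.772 = 3.774 K/W
Q = ΔT/ΣR = (58.5 °C − 19.3 °C)/3.774 = 10.4 W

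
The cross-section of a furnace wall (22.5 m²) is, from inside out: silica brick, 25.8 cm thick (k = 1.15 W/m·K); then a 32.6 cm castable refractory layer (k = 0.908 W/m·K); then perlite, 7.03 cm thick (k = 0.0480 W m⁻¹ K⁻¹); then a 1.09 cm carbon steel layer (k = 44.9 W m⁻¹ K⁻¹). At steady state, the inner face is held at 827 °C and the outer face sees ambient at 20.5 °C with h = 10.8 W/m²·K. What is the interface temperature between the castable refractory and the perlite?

Series thermal resistances, inner to outer:
  R_silica brick = L/(kA) = 0.258/(1.15·22.5) = 0.009971 K/W
  R_castable refractory = L/(kA) = 0.326/(0.908·22.5) = 0.01596 K/W
  R_perlite = L/(kA) = 0.0703/(0.0480·22.5) = 0.06509 K/W
  R_carbon steel = L/(kA) = 0.0109/(44.9·22.5) = 1.079×10^-5 K/W
  R_conv,out = 1/(hA) = 1/(10.8·22.5) = 0.004115 K/W
ΣR = 0.009971 + 0.01596 + 0.06509 + 1.079×10^-5 + 0.004115 = 0.09515 K/W
Q = ΔT/ΣR = (827 °C − 20.5 °C)/0.09515 = 8476 W
From the inner boundary to the castable refractory/perlite interface, ΣR_partial = 0.02593 K/W.
T_interface = T_in − Q·ΣR_partial = 827 °C − (8476)(0.02593) = 607 °C

T = 607 °C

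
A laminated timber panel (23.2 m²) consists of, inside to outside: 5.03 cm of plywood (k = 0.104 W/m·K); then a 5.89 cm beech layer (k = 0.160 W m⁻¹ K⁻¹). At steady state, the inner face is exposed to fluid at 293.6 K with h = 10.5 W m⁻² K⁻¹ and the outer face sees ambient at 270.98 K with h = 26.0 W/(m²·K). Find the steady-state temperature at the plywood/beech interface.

Resistance network (inner→outer):
  R_conv,in = 1/(hA) = 1/(10.5·23.2) = 0.004105 K/W
  R_plywood = L/(kA) = 0.0503/(0.104·23.2) = 0.02085 K/W
  R_beech = L/(kA) = 0.0589/(0.160·23.2) = 0.01587 K/W
  R_conv,out = 1/(hA) = 1/(26.0·23.2) = 0.001658 K/W
ΣR = 0.004105 + 0.02085 + 0.01587 + 0.001658 = 0.04248 K/W
Q = ΔT/ΣR = (293.6 K − 270.98 K)/0.04248 = 532.5 W
From the inner boundary to the plywood/beech interface, ΣR_partial = 0.02496 K/W.
T_interface = T_in − Q·ΣR_partial = 293.6 K − (532.5)(0.02496) = 280.31 K

T = 280.31 K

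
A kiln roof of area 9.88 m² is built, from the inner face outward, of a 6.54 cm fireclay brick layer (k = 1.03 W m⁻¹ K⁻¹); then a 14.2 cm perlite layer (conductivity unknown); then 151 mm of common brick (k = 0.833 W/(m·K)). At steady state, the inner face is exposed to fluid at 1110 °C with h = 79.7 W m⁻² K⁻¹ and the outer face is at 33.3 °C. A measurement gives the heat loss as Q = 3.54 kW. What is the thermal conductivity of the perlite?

ΣR = ΔT/Q = |1110 − 33.3|/3540 = 0.3042 K/W
Known resistances:
  R_conv,in = 1/(hA) = 1/(79.7·9.88) = 0.001270 K/W
  R_fireclay brick = L/(kA) = 0.0654/(1.03·9.88) = 0.006427 K/W
  R_common brick = L/(kA) = 0.151/(0.833·9.88) = 0.01835 K/W
R_perlite = ΣR − ΣR_known = 0.3042 − 0.02605 = 0.2782 K/W
L/(kA) = 0.2782 ⇒ k = 0.142/(0.2782·9.88) = 0.0517 W/m·K

k = 0.0517 W/m·K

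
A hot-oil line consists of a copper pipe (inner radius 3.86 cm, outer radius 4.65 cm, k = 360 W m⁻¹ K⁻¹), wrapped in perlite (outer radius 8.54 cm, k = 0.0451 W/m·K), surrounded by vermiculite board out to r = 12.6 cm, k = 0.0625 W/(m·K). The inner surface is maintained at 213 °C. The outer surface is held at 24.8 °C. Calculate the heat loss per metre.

Q' = 60.0 W/m

Series thermal resistances, inner to outer:
  R'_copper = ln(0.0465/0.0386)/(2πk) = 0.1862/(2π·360) = 8.232×10^-5 m·K/W
  R'_perlite = ln(0.0854/0.0465)/(2πk) = 0.6079/(2π·0.0451) = 2.145 m·K/W
  R'_vermiculite board = ln(0.126/0.0854)/(2πk) = 0.3889/(2π·0.0625) = 0.9904 m·K/W
ΣR = 8.232×10^-5 + 2.145 + 0.9904 = 3.135 m·K/W
Q' = ΔT/ΣR = (213 °C − 24.8 °C)/3.135 = 60.0 W/m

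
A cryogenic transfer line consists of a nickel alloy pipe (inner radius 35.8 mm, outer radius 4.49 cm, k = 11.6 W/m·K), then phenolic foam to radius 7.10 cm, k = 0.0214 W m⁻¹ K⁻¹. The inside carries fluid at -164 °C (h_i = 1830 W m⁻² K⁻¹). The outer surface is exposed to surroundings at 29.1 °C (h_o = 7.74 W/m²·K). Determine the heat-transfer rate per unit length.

Treat each layer as a resistance in series:
  R'_conv,in = 1/(2πr h) = 1/(2π·0.0358·1830) = 0.002429 m·K/W
  R'_nickel alloy = ln(0.0449/0.0358)/(2πk) = 0.2265/(2π·11.6) = 0.003107 m·K/W
  R'_phenolic foam = ln(0.0710/0.0449)/(2πk) = 0.4582/(2π·0.0214) = 3.408 m·K/W
  R'_conv,out = 1/(2πr h) = 1/(2π·0.0710·7.74) = 0.2896 m·K/W
ΣR = 0.002429 + 0.003107 + 3.408 + 0.2896 = 3.703 m·K/W
Q' = ΔT/ΣR = (-164 °C − 29.1 °C)/3.703 = -52.1 W/m
(Negative Q' ⇒ heat flows inward; heat gain = 52.1 W/m.)

Q' = 52.1 W/m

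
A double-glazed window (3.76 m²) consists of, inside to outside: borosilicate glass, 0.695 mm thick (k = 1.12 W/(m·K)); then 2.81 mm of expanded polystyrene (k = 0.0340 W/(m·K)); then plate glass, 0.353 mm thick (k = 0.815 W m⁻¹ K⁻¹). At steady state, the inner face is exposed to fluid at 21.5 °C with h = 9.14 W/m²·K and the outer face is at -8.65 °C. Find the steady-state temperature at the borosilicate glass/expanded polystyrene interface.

Series thermal resistances, inner to outer:
  R_conv,in = 1/(hA) = 1/(9.14·3.76) = 0.02910 K/W
  R_borosilicate glass = L/(kA) = 6.95×10^-4/(1.12·3.76) = 1.650×10^-4 K/W
  R_expanded polystyrene = L/(kA) = 0.00281/(0.0340·3.76) = 0.02198 K/W
  R_plate glass = L/(kA) = 3.53×10^-4/(0.815·3.76) = 1.152×10^-4 K/W
ΣR = 0.02910 + 1.650×10^-4 + 0.02198 + 1.152×10^-4 = 0.05136 K/W
Q = ΔT/ΣR = (21.5 °C − -8.65 °C)/0.05136 = 587.0 W
From the inner boundary to the borosilicate glass/expanded polystyrene interface, ΣR_partial = 0.02926 K/W.
T_interface = T_in − Q·ΣR_partial = 21.5 °C − (587.0)(0.02926) = 4.32 °C

T = 4.32 °C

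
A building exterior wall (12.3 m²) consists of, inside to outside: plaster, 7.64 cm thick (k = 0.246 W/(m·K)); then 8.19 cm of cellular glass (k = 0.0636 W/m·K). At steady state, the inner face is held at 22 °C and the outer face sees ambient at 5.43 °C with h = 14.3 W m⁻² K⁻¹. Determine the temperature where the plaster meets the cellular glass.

Resistance network (inner→outer):
  R_plaster = L/(kA) = 0.0764/(0.246·12.3) = 0.02525 K/W
  R_cellular glass = L/(kA) = 0.0819/(0.0636·12.3) = 0.1047 K/W
  R_conv,out = 1/(hA) = 1/(14.3·12.3) = 0.005685 K/W
ΣR = 0.02525 + 0.1047 + 0.005685 = 0.1356 K/W
Q = ΔT/ΣR = (22 °C − 5.43 °C)/0.1356 = 122.2 W
From the inner boundary to the plaster/cellular glass interface, ΣR_partial = 0.02525 K/W.
T_interface = T_in − Q·ΣR_partial = 22 °C − (122.2)(0.02525) = 18.9 °C

T = 18.9 °C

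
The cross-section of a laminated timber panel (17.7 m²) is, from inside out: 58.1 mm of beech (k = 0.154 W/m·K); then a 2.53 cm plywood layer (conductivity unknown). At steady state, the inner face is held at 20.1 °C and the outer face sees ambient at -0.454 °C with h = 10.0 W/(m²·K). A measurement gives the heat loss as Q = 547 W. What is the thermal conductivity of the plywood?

k = 0.135 W/m·K

ΣR = ΔT/Q = |20.1 − -0.454|/547 = 0.03758 K/W
Known resistances:
  R_beech = L/(kA) = 0.0581/(0.154·17.7) = 0.02131 K/W
  R_conv,out = 1/(hA) = 1/(10.0·17.7) = 0.005650 K/W
R_plywood = ΣR − ΣR_known = 0.03758 − 0.02696 = 0.01062 K/W
L/(kA) = 0.01062 ⇒ k = 0.0253/(0.01062·17.7) = 0.135 W/m·K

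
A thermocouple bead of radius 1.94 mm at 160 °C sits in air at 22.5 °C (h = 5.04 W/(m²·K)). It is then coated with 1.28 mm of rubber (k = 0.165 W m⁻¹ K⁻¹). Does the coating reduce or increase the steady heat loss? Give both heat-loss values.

increases: 0.0328 → 0.0848 W

Critical radius for a sphere: r_cr = 2k/h = 0.0655 m = 6.55 cm.
Outer radius after coating: r₂ = 0.00194 + 0.00128 = 0.00322 m.
Since r₁ < r_cr and r₂ ≤ r_cr, the coating moves toward the maximum at r_cr — heat loss rises.
Bare: R = 1/(4πr₁²h) = 4195 K/W; Q = 137.5/4195 = 0.0328 W.
Coated: R = R_cond + R_conv = 1622 K/W; Q = 137.5/1622 = 0.0848 W.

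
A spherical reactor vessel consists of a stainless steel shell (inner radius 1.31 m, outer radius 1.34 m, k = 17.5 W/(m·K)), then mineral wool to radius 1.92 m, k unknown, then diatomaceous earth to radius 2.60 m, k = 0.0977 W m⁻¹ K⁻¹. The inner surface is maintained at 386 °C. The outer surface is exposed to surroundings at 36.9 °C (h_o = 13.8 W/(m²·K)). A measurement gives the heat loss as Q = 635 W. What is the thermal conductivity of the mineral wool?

k = 0.0410 W/m·K

ΣR = ΔT/Q = |386 − 36.9|/635 = 0.5498 K/W
Known resistances:
  R_stainless steel = (1/1.31 − 1/1.34)/(4πk) = 0.01709/(4π·17.5) = 7.771×10^-5 K/W
  R_diatomaceous earth = (1/1.92 − 1/2.60)/(4πk) = 0.1362/(4π·0.0977) = 0.1110 K/W
  R_conv,out = 1/(4πr²h) = 1/(4π·2.60²·13.8) = 8.530×10^-4 K/W
R_mineral wool = ΣR − ΣR_known = 0.5498 − 0.1119 = 0.4379 K/W
(1/r₁−1/r₂)/(4πk) = 0.4379 ⇒ k = 0.2254/(4π·0.4379) = 0.0410 W/m·K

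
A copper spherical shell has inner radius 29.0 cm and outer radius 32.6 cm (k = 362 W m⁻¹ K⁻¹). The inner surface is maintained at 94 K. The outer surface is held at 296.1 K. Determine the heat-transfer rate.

Q = 4πk·ΔT/(1/r₁ − 1/r₂) = 4π × 362 × 202.1 / (1/0.290 − 1/0.326) = 2.41×10^6 W

Q = 2410 kW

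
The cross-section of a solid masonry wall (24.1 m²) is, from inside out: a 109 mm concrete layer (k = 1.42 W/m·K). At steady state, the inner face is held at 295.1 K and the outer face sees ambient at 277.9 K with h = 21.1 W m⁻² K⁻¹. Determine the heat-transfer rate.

Q = 3.34 kW

Resistance network (inner→outer):
  R_concrete = L/(kA) = 0.109/(1.42·24.1) = 0.003185 K/W
  R_conv,out = 1/(hA) = 1/(21.1·24.1) = 0.001967 K/W
ΣR = 0.003185 + 0.001967 = 0.005152 K/W
Q = ΔT/ΣR = (295.1 K − 277.9 K)/0.005152 = 3340 W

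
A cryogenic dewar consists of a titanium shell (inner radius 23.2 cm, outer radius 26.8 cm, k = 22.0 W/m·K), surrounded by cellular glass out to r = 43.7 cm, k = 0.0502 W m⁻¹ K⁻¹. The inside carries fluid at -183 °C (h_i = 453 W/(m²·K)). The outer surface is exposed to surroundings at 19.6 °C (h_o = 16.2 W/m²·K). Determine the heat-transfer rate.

Series thermal resistances, inner to outer:
  R_conv,in = 1/(4πr²h) = 1/(4π·0.232²·453) = 0.003264 K/W
  R_titanium = (1/0.232 − 1/0.268)/(4πk) = 0.5790/(4π·22.0) = 0.002094 K/W
  R_cellular glass = (1/0.268 − 1/0.437)/(4πk) = 1.443/(4π·0.0502) = 2.287 K/W
  R_conv,out = 1/(4πr²h) = 1/(4π·0.437²·16.2) = 0.02572 K/W
ΣR = 0.003264 + 0.002094 + 2.287 + 0.02572 = 2.318 K/W
Q = ΔT/ΣR = (-183 °C − 19.6 °C)/2.318 = -87.4 W
(Negative Q ⇒ heat flows inward; heat gain = 87.4 W.)

Q = 87.4 W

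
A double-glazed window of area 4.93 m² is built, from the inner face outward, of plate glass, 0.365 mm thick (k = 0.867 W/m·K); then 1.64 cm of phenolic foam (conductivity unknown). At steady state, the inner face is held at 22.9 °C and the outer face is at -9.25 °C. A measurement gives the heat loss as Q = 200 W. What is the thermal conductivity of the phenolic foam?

k = 0.0207 W/m·K

ΣR = ΔT/Q = |22.9 − -9.25|/200 = 0.1608 K/W
Known resistances:
  R_plate glass = L/(kA) = 3.65×10^-4/(0.867·4.93) = 8.539×10^-5 K/W
R_phenolic foam = ΣR − ΣR_known = 0.1608 − 8.539×10^-5 = 0.1607 K/W
L/(kA) = 0.1607 ⇒ k = 0.0164/(0.1607·4.93) = 0.0207 W/m·K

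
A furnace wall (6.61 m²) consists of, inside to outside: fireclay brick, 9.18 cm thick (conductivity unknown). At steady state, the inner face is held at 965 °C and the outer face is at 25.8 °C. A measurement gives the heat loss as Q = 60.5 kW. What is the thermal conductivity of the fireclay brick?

k = 0.895 W/m·K

ΣR = ΔT/Q = |965 − 25.8|/60500 = 0.01552 K/W
L/(kA) = 0.01552 ⇒ k = 0.0918/(0.01552·6.61) = 0.895 W/m·K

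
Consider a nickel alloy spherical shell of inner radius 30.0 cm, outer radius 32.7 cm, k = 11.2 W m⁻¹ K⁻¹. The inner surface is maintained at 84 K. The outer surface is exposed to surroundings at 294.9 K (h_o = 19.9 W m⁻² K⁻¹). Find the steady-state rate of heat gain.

Resistance network (inner→outer):
  R_nickel alloy = (1/0.300 − 1/0.327)/(4πk) = 0.2752/(4π·11.2) = 0.001956 K/W
  R_conv,out = 1/(4πr²h) = 1/(4π·0.327²·19.9) = 0.03740 K/W
ΣR = 0.001956 + 0.03740 = 0.03936 K/W
Q = ΔT/ΣR = (84 K − 294.9 K)/0.03936 = -5360 W
(Negative Q ⇒ heat flows inward; heat gain = 5360 W.)

Q = 5360 W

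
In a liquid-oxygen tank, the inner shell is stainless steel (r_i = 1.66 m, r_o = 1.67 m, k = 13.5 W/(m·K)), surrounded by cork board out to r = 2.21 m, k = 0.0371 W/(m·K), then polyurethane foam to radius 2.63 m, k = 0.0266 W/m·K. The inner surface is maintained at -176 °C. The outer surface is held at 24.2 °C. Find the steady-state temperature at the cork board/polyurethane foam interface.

Resistance network (inner→outer):
  R_stainless steel = (1/1.66 − 1/1.67)/(4πk) = 0.003607/(4π·13.5) = 2.126×10^-5 K/W
  R_cork board = (1/1.67 − 1/2.21)/(4πk) = 0.1463/(4π·0.0371) = 0.3138 K/W
  R_polyurethane foam = (1/2.21 − 1/2.63)/(4πk) = 0.07226/(4π·0.0266) = 0.2162 K/W
ΣR = 2.126×10^-5 + 0.3138 + 0.2162 = 0.5300 K/W
Q = ΔT/ΣR = (-176 °C − 24.2 °C)/0.5300 = -377.7 W
From the inner boundary to the cork board/polyurethane foam interface, ΣR_partial = 0.3138 K/W.
T_interface = T_in − Q·ΣR_partial = -176 °C − (-377.7)(0.3138) = -57.5 °C

T = -57.5 °C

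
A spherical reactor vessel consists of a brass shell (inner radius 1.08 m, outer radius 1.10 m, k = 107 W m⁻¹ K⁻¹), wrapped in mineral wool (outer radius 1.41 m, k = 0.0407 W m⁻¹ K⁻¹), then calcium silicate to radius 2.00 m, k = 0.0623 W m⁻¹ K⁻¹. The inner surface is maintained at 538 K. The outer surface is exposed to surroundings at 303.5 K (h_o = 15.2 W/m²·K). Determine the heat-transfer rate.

Treat each layer as a resistance in series:
  R_brass = (1/1.08 − 1/1.10)/(4πk) = 0.01684/(4π·107) = 1.252×10^-5 K/W
  R_mineral wool = (1/1.10 − 1/1.41)/(4πk) = 0.1999/(4π·0.0407) = 0.3908 K/W
  R_calcium silicate = (1/1.41 − 1/2.00)/(4πk) = 0.2092/(4π·0.0623) = 0.2672 K/W
  R_conv,out = 1/(4πr²h) = 1/(4π·2.00²·15.2) = 0.001309 K/W
ΣR = 1.252×10^-5 + 0.3908 + 0.2672 + 0.001309 = 0.6593 K/W
Q = ΔT/ΣR = (538 K − 303.5 K)/0.6593 = 356 W

Q = 356 W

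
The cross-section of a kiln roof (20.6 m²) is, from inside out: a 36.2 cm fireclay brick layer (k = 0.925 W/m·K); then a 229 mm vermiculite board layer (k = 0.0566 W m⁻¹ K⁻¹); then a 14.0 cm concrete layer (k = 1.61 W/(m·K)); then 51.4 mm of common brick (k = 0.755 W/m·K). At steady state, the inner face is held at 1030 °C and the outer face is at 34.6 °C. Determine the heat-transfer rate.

Q = 4.47 kW

Treat each layer as a resistance in series:
  R_fireclay brick = L/(kA) = 0.362/(0.925·20.6) = 0.01900 K/W
  R_vermiculite board = L/(kA) = 0.229/(0.0566·20.6) = 0.1964 K/W
  R_concrete = L/(kA) = 0.140/(1.61·20.6) = 0.004221 K/W
  R_common brick = L/(kA) = 0.0514/(0.755·20.6) = 0.003305 K/W
ΣR = 0.01900 + 0.1964 + 0.004221 + 0.003305 = 0.2229 K/W
Q = ΔT/ΣR = (1030 °C − 34.6 °C)/0.2229 = 4470 W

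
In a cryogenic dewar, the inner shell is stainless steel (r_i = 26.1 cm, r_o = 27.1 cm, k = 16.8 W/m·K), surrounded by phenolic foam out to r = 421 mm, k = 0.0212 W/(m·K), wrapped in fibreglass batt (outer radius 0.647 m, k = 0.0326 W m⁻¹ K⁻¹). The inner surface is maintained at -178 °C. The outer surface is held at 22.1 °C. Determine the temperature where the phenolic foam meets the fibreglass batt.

Series thermal resistances, inner to outer:
  R_stainless steel = (1/0.261 − 1/0.271)/(4πk) = 0.1414/(4π·16.8) = 6.697×10^-4 K/W
  R_phenolic foam = (1/0.271 − 1/0.421)/(4πk) = 1.315/(4π·0.0212) = 4.935 K/W
  R_fibreglass batt = (1/0.421 − 1/0.647)/(4πk) = 0.8297/(4π·0.0326) = 2.025 K/W
ΣR = 6.697×10^-4 + 4.935 + 2.025 = 6.961 K/W
Q = ΔT/ΣR = (-178 °C − 22.1 °C)/6.961 = -28.75 W
From the inner boundary to the phenolic foam/fibreglass batt interface, ΣR_partial = 4.936 K/W.
T_interface = T_in − Q·ΣR_partial = -178 °C − (-28.75)(4.936) = -36.1 °C

T = -36.1 °C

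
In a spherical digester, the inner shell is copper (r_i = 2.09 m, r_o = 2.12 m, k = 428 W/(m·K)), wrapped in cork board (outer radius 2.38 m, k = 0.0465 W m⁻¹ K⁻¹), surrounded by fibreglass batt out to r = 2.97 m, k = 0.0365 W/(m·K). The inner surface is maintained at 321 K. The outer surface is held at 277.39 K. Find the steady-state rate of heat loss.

Q = 161 W

Series thermal resistances, inner to outer:
  R_copper = (1/2.09 − 1/2.12)/(4πk) = 0.006771/(4π·428) = 1.259×10^-6 K/W
  R_cork board = (1/2.12 − 1/2.38)/(4πk) = 0.05153/(4π·0.0465) = 0.08819 K/W
  R_fibreglass batt = (1/2.38 − 1/2.97)/(4πk) = 0.08347/(4π·0.0365) = 0.1820 K/W
ΣR = 1.259×10^-6 + 0.08819 + 0.1820 = 0.2702 K/W
Q = ΔT/ΣR = (321 K − 277.39 K)/0.2702 = 161 W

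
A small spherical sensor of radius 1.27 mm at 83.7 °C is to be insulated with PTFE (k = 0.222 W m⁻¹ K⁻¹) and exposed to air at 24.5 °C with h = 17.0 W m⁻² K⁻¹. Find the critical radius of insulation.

r_cr = 2.61 cm

For a sphere, r_cr = 2k_ins/h = 2·0.222/17.0 = 0.0261 m = 2.61 cm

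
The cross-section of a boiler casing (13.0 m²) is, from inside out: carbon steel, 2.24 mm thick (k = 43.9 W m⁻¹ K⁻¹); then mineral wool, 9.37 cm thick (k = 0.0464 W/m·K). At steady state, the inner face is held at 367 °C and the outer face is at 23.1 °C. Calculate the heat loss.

Q = 2210 W

Treat each layer as a resistance in series:
  R_carbon steel = L/(kA) = 0.00224/(43.9·13.0) = 3.925×10^-6 K/W
  R_mineral wool = L/(kA) = 0.0937/(0.0464·13.0) = 0.1553 K/W
ΣR = 3.925×10^-6 + 0.1553 = 0.1553 K/W
Q = ΔT/ΣR = (367 °C − 23.1 °C)/0.1553 = 2210 W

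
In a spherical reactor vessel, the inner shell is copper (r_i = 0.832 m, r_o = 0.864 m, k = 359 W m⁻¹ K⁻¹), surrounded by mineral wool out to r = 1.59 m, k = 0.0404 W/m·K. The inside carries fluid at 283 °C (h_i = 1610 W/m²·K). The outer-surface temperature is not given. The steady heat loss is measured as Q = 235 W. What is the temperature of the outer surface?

T_out = 38.4 °C

Series resistances:
  R_conv,in = 1/(4πr²h) = 1/(4π·0.832²·1610) = 7.140×10^-5 K/W
  R_copper = (1/0.832 − 1/0.864)/(4πk) = 0.04452/(4π·359) = 9.868×10^-6 K/W
  R_mineral wool = (1/0.864 − 1/1.59)/(4πk) = 0.5285/(4π·0.0404) = 1.041 K/W
ΣR = 1.041 K/W
ΔT = Q·ΣR = 235 × 1.041 = 244.6 K
Heat flows outward, so T_out = T_in − ΔT = 283 − 244.6 = 38.4 °C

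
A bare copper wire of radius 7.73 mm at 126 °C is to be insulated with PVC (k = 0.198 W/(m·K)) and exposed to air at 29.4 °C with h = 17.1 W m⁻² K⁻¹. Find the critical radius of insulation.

r_cr = 1.16 cm

For a cylinder, r_cr = k_ins/h = 0.198/17.1 = 0.0116 m = 1.16 cm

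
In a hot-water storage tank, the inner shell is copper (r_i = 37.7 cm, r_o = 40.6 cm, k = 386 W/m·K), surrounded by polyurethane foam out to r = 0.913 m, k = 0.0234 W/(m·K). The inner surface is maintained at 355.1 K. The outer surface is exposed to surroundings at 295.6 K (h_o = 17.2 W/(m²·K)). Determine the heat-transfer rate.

Treat each layer as a resistance in series:
  R_copper = (1/0.377 − 1/0.406)/(4πk) = 0.1895/(4π·386) = 3.906×10^-5 K/W
  R_polyurethane foam = (1/0.406 − 1/0.913)/(4πk) = 1.368/(4π·0.0234) = 4.651 K/W
  R_conv,out = 1/(4πr²h) = 1/(4π·0.913²·17.2) = 0.005550 K/W
ΣR = 3.906×10^-5 + 4.651 + 0.005550 = 4.657 K/W
Q = ΔT/ΣR = (355.1 K − 295.6 K)/4.657 = 12.8 W

Q = 12.8 W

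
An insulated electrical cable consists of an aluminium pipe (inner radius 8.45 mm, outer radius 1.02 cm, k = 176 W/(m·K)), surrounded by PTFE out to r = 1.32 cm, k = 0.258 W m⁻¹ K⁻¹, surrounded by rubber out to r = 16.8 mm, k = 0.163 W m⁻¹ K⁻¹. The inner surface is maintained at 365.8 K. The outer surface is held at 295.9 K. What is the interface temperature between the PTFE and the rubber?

T = 337.6 K

Treat each layer as a resistance in series:
  R'_aluminium = ln(0.0102/0.00845)/(2πk) = 0.1882/(2π·176) = 1.702×10^-4 m·K/W
  R'_PTFE = ln(0.0132/0.0102)/(2πk) = 0.2578/(2π·0.258) = 0.1590 m·K/W
  R'_rubber = ln(0.0168/0.0132)/(2πk) = 0.2412/(2π·0.163) = 0.2355 m·K/W
ΣR = 1.702×10^-4 + 0.1590 + 0.2355 = 0.3947 m·K/W
Q' = ΔT/ΣR = (365.8 K − 295.9 K)/0.3947 = 177.1 W/m
From the inner boundary to the PTFE/rubber interface, ΣR_partial = 0.1592 m·K/W.
T_interface = T_in − Q'·ΣR_partial = 365.8 K − (177.1)(0.1592) = 337.6 K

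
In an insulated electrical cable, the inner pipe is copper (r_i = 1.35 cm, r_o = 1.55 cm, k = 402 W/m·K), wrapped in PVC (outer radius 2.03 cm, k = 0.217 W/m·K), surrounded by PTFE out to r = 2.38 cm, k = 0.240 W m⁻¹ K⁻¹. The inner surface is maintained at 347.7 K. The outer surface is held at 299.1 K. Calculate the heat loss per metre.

Q' = 160 W/m

Treat each layer as a resistance in series:
  R'_copper = ln(0.0155/0.0135)/(2πk) = 0.1382/(2π·402) = 5.469×10^-5 m·K/W
  R'_PVC = ln(0.0203/0.0155)/(2πk) = 0.2698/(2π·0.217) = 0.1979 m·K/W
  R'_PTFE = ln(0.0238/0.0203)/(2πk) = 0.1591/(2π·0.240) = 0.1055 m·K/W
ΣR = 5.469×10^-5 + 0.1979 + 0.1055 = 0.3035 m·K/W
Q' = ΔT/ΣR = (347.7 K − 299.1 K)/0.3035 = 160 W/m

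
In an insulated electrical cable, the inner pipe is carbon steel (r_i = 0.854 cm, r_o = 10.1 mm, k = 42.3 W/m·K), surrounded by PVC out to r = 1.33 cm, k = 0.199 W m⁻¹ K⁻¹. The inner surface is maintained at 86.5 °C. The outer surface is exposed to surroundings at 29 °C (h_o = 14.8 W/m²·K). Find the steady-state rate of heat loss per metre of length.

Series thermal resistances, inner to outer:
  R'_carbon steel = ln(0.0101/0.00854)/(2πk) = 0.1678/(2π·42.3) = 6.313×10^-4 m·K/W
  R'_PVC = ln(0.0133/0.0101)/(2πk) = 0.2752/(2π·0.199) = 0.2201 m·K/W
  R'_conv,out = 1/(2πr h) = 1/(2π·0.0133·14.8) = 0.8085 m·K/W
ΣR = 6.313×10^-4 + 0.2201 + 0.8085 = 1.029 m·K/W
Q' = ΔT/ΣR = (86.5 °C − 29 °C)/1.029 = 55.9 W/m

Q' = 55.9 W/m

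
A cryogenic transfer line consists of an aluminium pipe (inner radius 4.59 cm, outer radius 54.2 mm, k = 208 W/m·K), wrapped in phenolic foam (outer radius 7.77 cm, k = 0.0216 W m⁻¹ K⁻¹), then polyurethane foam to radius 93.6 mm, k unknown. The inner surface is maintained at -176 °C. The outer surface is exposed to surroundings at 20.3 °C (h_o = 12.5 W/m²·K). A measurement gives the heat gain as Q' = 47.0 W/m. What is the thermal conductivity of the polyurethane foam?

k = 0.0214 W/m·K

ΣR = ΔT/Q' = |-176 − 20.3|/47.0 = 4.177 m·K/W
Known resistances:
  R'_aluminium = ln(0.0542/0.0459)/(2πk) = 0.1662/(2π·208) = 1.272×10^-4 m·K/W
  R'_phenolic foam = ln(0.0777/0.0542)/(2πk) = 0.3602/(2π·0.0216) = 2.654 m·K/W
  R'_conv,out = 1/(2πr h) = 1/(2π·0.0936·12.5) = 0.1360 m·K/W
R_polyurethane foam = ΣR − ΣR_known = 4.177 − 2.790 = 1.387 m·K/W
ln(r₂/r₁)/(2πk) = 1.387 ⇒ k = 0.1862/(2π·1.387) = 0.0214 W/m·K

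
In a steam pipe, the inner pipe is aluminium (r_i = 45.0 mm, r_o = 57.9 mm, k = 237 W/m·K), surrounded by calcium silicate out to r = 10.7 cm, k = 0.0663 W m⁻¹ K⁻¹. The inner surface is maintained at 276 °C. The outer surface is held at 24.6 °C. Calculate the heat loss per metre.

Series thermal resistances, inner to outer:
  R'_aluminium = ln(0.0579/0.0450)/(2πk) = 0.2521/(2π·237) = 1.693×10^-4 m·K/W
  R'_calcium silicate = ln(0.107/0.0579)/(2πk) = 0.6141/(2π·0.0663) = 1.474 m·K/W
ΣR = 1.693×10^-4 + 1.474 = 1.474 m·K/W
Q' = ΔT/ΣR = (276 °C − 24.6 °C)/1.474 = 171 W/m

Q' = 171 W/m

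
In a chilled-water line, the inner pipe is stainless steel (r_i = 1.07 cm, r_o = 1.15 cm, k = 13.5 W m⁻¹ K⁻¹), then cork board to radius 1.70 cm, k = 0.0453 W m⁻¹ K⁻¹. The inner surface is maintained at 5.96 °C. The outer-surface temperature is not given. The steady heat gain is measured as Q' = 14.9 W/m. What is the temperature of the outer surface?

Series resistances:
  R'_stainless steel = ln(0.0115/0.0107)/(2πk) = 0.07210/(2π·13.5) = 8.500×10^-4 m·K/W
  R'_cork board = ln(0.0170/0.0115)/(2πk) = 0.3909/(2π·0.0453) = 1.373 m·K/W
ΣR = 1.374 m·K/W
ΔT = Q'·ΣR = 14.9 × 1.374 = 20.47 K
Heat flows inward, so T_out = T_in + ΔT = 5.96 + 20.47 = 26.4 °C

T_out = 26.4 °C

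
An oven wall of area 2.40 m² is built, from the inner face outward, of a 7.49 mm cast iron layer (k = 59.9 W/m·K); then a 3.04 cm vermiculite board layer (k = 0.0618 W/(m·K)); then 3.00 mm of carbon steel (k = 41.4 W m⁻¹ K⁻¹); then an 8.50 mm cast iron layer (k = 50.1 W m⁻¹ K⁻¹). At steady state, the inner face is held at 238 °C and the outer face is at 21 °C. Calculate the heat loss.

Q = 1060 W

Treat each layer as a resistance in series:
  R_cast iron = L/(kA) = 0.00749/(59.9·2.40) = 5.210×10^-5 K/W
  R_vermiculite board = L/(kA) = 0.0304/(0.0618·2.40) = 0.2050 K/W
  R_carbon steel = L/(kA) = 0.00300/(41.4·2.40) = 3.019×10^-5 K/W
  R_cast iron = L/(kA) = 0.00850/(50.1·2.40) = 7.069×10^-5 K/W
ΣR = 5.210×10^-5 + 0.2050 + 3.019×10^-5 + 7.069×10^-5 = 0.2052 K/W
Q = ΔT/ΣR = (238 °C − 21 °C)/0.2052 = 1060 W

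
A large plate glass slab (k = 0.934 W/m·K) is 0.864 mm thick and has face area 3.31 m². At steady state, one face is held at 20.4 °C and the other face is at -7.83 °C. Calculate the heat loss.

Q = 101 kW

Q = kA·ΔT/L = 0.934 × 3.31 × |20.4 °C − -7.83 °C| / 8.64×10^-4 = 1.01×10^5 W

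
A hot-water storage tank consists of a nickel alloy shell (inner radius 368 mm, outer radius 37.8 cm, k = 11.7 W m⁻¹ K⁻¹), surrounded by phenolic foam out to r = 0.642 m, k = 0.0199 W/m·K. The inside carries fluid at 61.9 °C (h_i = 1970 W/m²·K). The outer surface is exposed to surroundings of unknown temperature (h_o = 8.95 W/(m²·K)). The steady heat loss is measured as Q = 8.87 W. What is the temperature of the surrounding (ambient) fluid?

Sum the resistances:
  R_conv,in = 1/(4πr²h) = 1/(4π·0.368²·1970) = 2.983×10^-4 K/W
  R_nickel alloy = (1/0.368 − 1/0.378)/(4πk) = 0.07189/(4π·11.7) = 4.890×10^-4 K/W
  R_phenolic foam = (1/0.378 − 1/0.642)/(4πk) = 1.088/(4π·0.0199) = 4.350 K/W
  R_conv,out = 1/(4πr²h) = 1/(4π·0.642²·8.95) = 0.02157 K/W
ΣR = 4.373 K/W
ΔT = Q·ΣR = 8.87 × 4.373 = 38.79 K
Heat flows outward, so T_out = T_in − ΔT = 61.9 − 38.79 = 23.1 °C

T_out = 23.1 °C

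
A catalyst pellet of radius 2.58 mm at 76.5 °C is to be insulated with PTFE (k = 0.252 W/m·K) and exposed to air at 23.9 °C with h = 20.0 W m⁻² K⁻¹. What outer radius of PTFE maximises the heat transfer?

For a sphere, r_cr = 2k_ins/h = 2·0.252/20.0 = 0.0252 m = 2.52 cm

r_cr = 2.52 cm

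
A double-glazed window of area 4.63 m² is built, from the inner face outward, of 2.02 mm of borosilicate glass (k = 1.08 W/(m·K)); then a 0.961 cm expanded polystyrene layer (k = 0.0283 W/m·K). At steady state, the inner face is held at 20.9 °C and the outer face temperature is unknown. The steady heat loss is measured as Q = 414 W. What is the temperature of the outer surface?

T_out = -9.63 °C

Sum the resistances:
  R_borosilicate glass = L/(kA) = 0.00202/(1.08·4.63) = 4.040×10^-4 K/W
  R_expanded polystyrene = L/(kA) = 0.00961/(0.0283·4.63) = 0.07334 K/W
ΣR = 0.07375 K/W
ΔT = Q·ΣR = 414 × 0.07375 = 30.53 K
Heat flows outward, so T_out = T_in − ΔT = 20.9 − 30.53 = -9.63 °C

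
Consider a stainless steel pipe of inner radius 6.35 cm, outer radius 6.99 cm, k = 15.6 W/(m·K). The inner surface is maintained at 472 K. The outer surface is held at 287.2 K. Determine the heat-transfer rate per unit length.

Q' = 189 kW/m

Q' = 2πk·ΔT/ln(r₂/r₁) = 2π × 15.6 × 184.8 / ln(0.0699/0.0635) = 1.89×10^5 W/m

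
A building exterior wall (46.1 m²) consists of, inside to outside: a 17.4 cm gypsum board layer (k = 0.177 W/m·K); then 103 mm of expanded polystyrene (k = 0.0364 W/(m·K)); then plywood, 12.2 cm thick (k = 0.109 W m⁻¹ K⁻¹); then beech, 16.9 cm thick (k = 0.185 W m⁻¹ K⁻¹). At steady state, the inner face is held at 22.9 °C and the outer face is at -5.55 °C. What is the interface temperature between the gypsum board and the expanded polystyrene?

Treat each layer as a resistance in series:
  R_gypsum board = L/(kA) = 0.174/(0.177·46.1) = 0.02132 K/W
  R_expanded polystyrene = L/(kA) = 0.103/(0.0364·46.1) = 0.06138 K/W
  R_plywood = L/(kA) = 0.122/(0.109·46.1) = 0.02428 K/W
  R_beech = L/(kA) = 0.169/(0.185·46.1) = 0.01982 K/W
ΣR = 0.02132 + 0.06138 + 0.02428 + 0.01982 = 0.1268 K/W
Q = ΔT/ΣR = (22.9 °C − -5.55 °C)/0.1268 = 224.4 W
From the inner boundary to the gypsum board/expanded polystyrene interface, ΣR_partial = 0.02132 K/W.
T_interface = T_in − Q·ΣR_partial = 22.9 °C − (224.4)(0.02132) = 18.1 °C

T = 18.1 °C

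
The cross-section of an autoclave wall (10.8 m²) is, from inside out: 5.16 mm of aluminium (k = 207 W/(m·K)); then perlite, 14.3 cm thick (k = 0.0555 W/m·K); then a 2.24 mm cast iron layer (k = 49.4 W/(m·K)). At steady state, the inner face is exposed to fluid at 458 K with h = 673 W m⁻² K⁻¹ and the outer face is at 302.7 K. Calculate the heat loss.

Q = 651 W

Resistance network (inner→outer):
  R_conv,in = 1/(hA) = 1/(673·10.8) = 1.376×10^-4 K/W
  R_aluminium = L/(kA) = 0.00516/(207·10.8) = 2.308×10^-6 K/W
  R_perlite = L/(kA) = 0.143/(0.0555·10.8) = 0.2386 K/W
  R_cast iron = L/(kA) = 0.00224/(49.4·10.8) = 4.199×10^-6 K/W
ΣR = 1.376×10^-4 + 2.308×10^-6 + 0.2386 + 4.199×10^-6 = 0.2387 K/W
Q = ΔT/ΣR = (458 K − 302.7 K)/0.2387 = 651 W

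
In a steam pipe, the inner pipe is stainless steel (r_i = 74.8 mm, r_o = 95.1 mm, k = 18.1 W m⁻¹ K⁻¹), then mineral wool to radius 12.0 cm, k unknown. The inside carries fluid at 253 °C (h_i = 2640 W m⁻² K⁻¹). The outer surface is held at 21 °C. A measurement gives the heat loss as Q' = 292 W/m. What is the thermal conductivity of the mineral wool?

ΣR = ΔT/Q' = |253 − 21|/292 = 0.7945 m·K/W
Known resistances:
  R'_conv,in = 1/(2πr h) = 1/(2π·0.0748·2640) = 8.060×10^-4 m·K/W
  R'_stainless steel = ln(0.0951/0.0748)/(2πk) = 0.2401/(2π·18.1) = 0.002111 m·K/W
R_mineral wool = ΣR − ΣR_known = 0.7945 − 0.002917 = 0.7916 m·K/W
ln(r₂/r₁)/(2πk) = 0.7916 ⇒ k = 0.2326/(2π·0.7916) = 0.0468 W/m·K

k = 0.0468 W/m·K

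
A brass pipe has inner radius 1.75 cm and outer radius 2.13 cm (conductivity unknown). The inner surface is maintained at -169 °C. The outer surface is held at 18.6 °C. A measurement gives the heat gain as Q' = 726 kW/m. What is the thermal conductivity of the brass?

ΣR = ΔT/Q' = |-169 − 18.6|/7.26×10^5 = 2.584×10^-4 m·K/W
ln(r₂/r₁)/(2πk) = 2.584×10^-4 ⇒ k = 0.1965/(2π·2.584×10^-4) = 121 W/m·K

k = 121 W/m·K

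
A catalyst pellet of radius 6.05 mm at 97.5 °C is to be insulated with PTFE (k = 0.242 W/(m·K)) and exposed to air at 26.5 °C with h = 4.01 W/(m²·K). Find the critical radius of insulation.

For a sphere, r_cr = 2k_ins/h = 2·0.242/4.01 = 0.121 m = 12.1 cm

r_cr = 12.1 cm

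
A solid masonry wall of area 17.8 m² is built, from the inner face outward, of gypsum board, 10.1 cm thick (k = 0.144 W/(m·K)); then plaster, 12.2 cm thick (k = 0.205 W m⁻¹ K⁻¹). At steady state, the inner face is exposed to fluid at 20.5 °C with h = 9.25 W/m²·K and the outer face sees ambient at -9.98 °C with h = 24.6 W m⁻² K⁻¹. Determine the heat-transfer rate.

Series thermal resistances, inner to outer:
  R_conv,in = 1/(hA) = 1/(9.25·17.8) = 0.006073 K/W
  R_gypsum board = L/(kA) = 0.101/(0.144·17.8) = 0.03940 K/W
  R_plaster = L/(kA) = 0.122/(0.205·17.8) = 0.03343 K/W
  R_conv,out = 1/(hA) = 1/(24.6·17.8) = 0.002284 K/W
ΣR = 0.006073 + 0.03940 + 0.03343 + 0.002284 = 0.08119 K/W
Q = ΔT/ΣR = (20.5 °C − -9.98 °C)/0.08119 = 375 W

Q = 375 W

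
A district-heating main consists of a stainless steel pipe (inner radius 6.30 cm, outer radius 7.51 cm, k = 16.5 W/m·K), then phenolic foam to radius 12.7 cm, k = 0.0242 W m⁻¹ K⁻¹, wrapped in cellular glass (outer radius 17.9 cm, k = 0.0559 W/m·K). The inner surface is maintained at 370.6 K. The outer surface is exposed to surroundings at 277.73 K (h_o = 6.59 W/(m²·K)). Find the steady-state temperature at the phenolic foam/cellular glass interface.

T = 300.3 K

Treat each layer as a resistance in series:
  R'_stainless steel = ln(0.0751/0.0630)/(2πk) = 0.1757/(2π·16.5) = 0.001695 m·K/W
  R'_phenolic foam = ln(0.127/0.0751)/(2πk) = 0.5254/(2π·0.0242) = 3.455 m·K/W
  R'_cellular glass = ln(0.179/0.127)/(2πk) = 0.3432/(2π·0.0559) = 0.9771 m·K/W
  R'_conv,out = 1/(2πr h) = 1/(2π·0.179·6.59) = 0.1349 m·K/W
ΣR = 0.001695 + 3.455 + 0.9771 + 0.1349 = 4.569 m·K/W
Q' = ΔT/ΣR = (370.6 K − 277.73 K)/4.569 = 20.33 W/m
From the inner boundary to the phenolic foam/cellular glass interface, ΣR_partial = 3.457 m·K/W.
T_interface = T_in − Q'·ΣR_partial = 370.6 K − (20.33)(3.457) = 300.3 K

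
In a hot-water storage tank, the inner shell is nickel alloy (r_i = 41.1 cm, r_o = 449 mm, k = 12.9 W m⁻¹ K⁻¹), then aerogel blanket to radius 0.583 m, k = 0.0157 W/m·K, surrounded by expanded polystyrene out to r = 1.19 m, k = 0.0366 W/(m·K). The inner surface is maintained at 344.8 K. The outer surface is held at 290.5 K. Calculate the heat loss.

Resistance network (inner→outer):
  R_nickel alloy = (1/0.411 − 1/0.449)/(4πk) = 0.2059/(4π·12.9) = 0.001270 K/W
  R_aerogel blanket = (1/0.449 − 1/0.583)/(4πk) = 0.5119/(4π·0.0157) = 2.595 K/W
  R_expanded polystyrene = (1/0.583 − 1/1.19)/(4πk) = 0.8749/(4π·0.0366) = 1.902 K/W
ΣR = 0.001270 + 2.595 + 1.902 = 4.498 K/W
Q = ΔT/ΣR = (344.8 K − 290.5 K)/4.498 = 12.1 W

Q = 12.1 W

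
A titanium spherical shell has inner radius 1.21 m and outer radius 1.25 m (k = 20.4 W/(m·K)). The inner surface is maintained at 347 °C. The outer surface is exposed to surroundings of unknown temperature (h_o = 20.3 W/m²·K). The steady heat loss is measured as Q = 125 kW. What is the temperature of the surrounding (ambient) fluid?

T_out = 20.5 °C

Sum the resistances:
  R_titanium = (1/1.21 − 1/1.25)/(4πk) = 0.02645/(4π·20.4) = 1.032×10^-4 K/W
  R_conv,out = 1/(4πr²h) = 1/(4π·1.25²·20.3) = 0.002509 K/W
ΣR = 0.002612 K/W
ΔT = Q·ΣR = 1.25×10^5 × 0.002612 = 326.5 K
Heat flows outward, so T_out = T_in − ΔT = 347 − 326.5 = 20.5 °C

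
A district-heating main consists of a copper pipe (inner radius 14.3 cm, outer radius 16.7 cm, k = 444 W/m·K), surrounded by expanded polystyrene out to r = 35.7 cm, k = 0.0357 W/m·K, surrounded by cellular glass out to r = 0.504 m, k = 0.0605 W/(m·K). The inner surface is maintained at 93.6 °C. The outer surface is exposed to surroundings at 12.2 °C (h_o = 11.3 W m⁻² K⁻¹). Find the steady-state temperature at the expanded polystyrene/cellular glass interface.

T = 29.8 °C

Resistance network (inner→outer):
  R'_copper = ln(0.167/0.143)/(2πk) = 0.1551/(2π·444) = 5.561×10^-5 m·K/W
  R'_expanded polystyrene = ln(0.357/0.167)/(2πk) = 0.7597/(2π·0.0357) = 3.387 m·K/W
  R'_cellular glass = ln(0.504/0.357)/(2πk) = 0.3448/(2π·0.0605) = 0.9072 m·K/W
  R'_conv,out = 1/(2πr h) = 1/(2π·0.504·11.3) = 0.02795 m·K/W
ΣR = 5.561×10^-5 + 3.387 + 0.9072 + 0.02795 = 4.322 m·K/W
Q' = ΔT/ΣR = (93.6 °C − 12.2 °C)/4.322 = 18.83 W/m
From the inner boundary to the expanded polystyrene/cellular glass interface, ΣR_partial = 3.387 m·K/W.
T_interface = T_in − Q'·ΣR_partial = 93.6 °C − (18.83)(3.387) = 29.8 °C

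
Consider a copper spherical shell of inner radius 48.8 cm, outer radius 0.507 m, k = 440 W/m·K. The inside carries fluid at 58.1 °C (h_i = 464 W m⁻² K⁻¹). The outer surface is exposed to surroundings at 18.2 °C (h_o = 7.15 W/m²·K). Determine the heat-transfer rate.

Q = 906 W

Treat each layer as a resistance in series:
  R_conv,in = 1/(4πr²h) = 1/(4π·0.488²·464) = 7.202×10^-4 K/W
  R_copper = (1/0.488 − 1/0.507)/(4πk) = 0.07679/(4π·440) = 1.389×10^-5 K/W
  R_conv,out = 1/(4πr²h) = 1/(4π·0.507²·7.15) = 0.04330 K/W
ΣR = 7.202×10^-4 + 1.389×10^-5 + 0.04330 = 0.04403 K/W
Q = ΔT/ΣR = (58.1 °C − 18.2 °C)/0.04403 = 906 W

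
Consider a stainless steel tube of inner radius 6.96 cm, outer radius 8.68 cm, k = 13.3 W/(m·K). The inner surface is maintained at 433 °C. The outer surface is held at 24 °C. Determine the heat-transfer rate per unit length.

Q' = 2πk·ΔT/ln(r₂/r₁) = 2π × 13.3 × 409 / ln(0.0868/0.0696) = 1.55×10^5 W/m

Q' = 1.55×10^5 W/m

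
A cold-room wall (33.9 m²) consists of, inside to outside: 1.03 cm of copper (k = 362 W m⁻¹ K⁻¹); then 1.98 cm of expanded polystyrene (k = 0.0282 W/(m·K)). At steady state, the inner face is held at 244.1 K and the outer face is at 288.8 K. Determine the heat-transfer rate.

Treat each layer as a resistance in series:
  R_copper = L/(kA) = 0.0103/(362·33.9) = 8.393×10^-7 K/W
  R_expanded polystyrene = L/(kA) = 0.0198/(0.0282·33.9) = 0.02071 K/W
ΣR = 8.393×10^-7 + 0.02071 = 0.02071 K/W
Q = ΔT/ΣR = (244.1 K − 288.8 K)/0.02071 = -2160 W
(Negative Q ⇒ heat flows inward; heat gain = 2160 W.)

Q = 2160 W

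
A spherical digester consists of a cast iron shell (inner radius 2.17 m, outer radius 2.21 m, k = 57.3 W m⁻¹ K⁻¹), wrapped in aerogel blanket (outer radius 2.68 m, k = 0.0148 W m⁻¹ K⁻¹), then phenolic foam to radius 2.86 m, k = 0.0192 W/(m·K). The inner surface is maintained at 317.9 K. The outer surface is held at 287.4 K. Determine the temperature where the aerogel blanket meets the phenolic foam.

T = 293.1 K

Resistance network (inner→outer):
  R_cast iron = (1/2.17 − 1/2.21)/(4πk) = 0.008341/(4π·57.3) = 1.158×10^-5 K/W
  R_aerogel blanket = (1/2.21 − 1/2.68)/(4πk) = 0.07935/(4π·0.0148) = 0.4267 K/W
  R_phenolic foam = (1/2.68 − 1/2.86)/(4πk) = 0.02348/(4π·0.0192) = 0.09733 K/W
ΣR = 1.158×10^-5 + 0.4267 + 0.09733 = 0.5240 K/W
Q = ΔT/ΣR = (317.9 K − 287.4 K)/0.5240 = 58.21 W
From the inner boundary to the aerogel blanket/phenolic foam interface, ΣR_partial = 0.4267 K/W.
T_interface = T_in − Q·ΣR_partial = 317.9 K − (58.21)(0.4267) = 293.1 K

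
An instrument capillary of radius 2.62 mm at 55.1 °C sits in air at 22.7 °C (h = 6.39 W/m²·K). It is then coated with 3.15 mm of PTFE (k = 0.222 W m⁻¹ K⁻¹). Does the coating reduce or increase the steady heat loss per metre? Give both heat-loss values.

Critical radius for a cylinder: r_cr = k/h = 0.0347 m = 3.47 cm.
Outer radius after coating: r₂ = 0.00262 + 0.00315 = 0.00577 m.
Since r₁ < r_cr and r₂ ≤ r_cr, the coating moves toward the maximum at r_cr — heat loss rises.
Bare: R = 1/(2πr₁h) = 9.506 m·K/W; Q = 32.4/9.506 = 3.41 W/m.
Coated: R = R_cond + R_conv = 4.883 m·K/W; Q = 32.4/4.883 = 6.64 W/m.

increases: 3.41 → 6.64 W/m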